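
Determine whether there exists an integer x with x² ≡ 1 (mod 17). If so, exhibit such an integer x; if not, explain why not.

x = 16

x = 16 works: 16² = 256, and 256 − 1 = 255 = 15·17.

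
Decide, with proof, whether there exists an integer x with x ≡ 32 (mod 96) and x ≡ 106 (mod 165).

Both moduli are multiples of 3 = gcd(96, 165), so any solution would satisfy x ≡ 32 and x ≡ 106 modulo 3 simultaneously.
However 32 ≡ 2 and 106 ≡ 1 (mod 3), and 2 ≠ 1.
Therefore no such x exists.

There is no such integer.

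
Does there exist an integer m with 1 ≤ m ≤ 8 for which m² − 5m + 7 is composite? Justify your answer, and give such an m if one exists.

At m = 7: 7² − 5·7 + 7 = 21 = 3·7, which is composite.

m = 7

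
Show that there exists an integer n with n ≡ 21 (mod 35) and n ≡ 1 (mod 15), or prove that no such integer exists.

n = 91

The moduli are not coprime: gcd(35, 15) = 5. Compatibility requires 5 ∣ (1 − 21) = -20, which holds, so solutions exist.
Step through n = 21, 21 + 35, 21 + 2·35, …: the values 21, 56, 91 reduce mod 15 to 6, 11, 1. The value 91 hits 1.
Check: 91 mod 35 = 21, 91 mod 15 = 1. ✓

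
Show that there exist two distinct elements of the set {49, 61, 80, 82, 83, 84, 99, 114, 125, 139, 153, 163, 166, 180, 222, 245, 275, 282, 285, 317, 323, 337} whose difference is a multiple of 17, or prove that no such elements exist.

Both 49 and 83 leave remainder 15 on division by 17; their difference 34 = 2·17 is a multiple of 17.

49 and 83 are such a pair.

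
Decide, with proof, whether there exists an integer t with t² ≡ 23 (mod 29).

t = 9

t = 9 works: 9² = 81, and 81 − 23 = 58 = 2·29.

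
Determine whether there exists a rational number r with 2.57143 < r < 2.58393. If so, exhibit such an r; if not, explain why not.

r = 31/12

Look for a denominator N such that an integer falls strictly between N·2.57143 and N·2.58393. N = 12 works: 12·2.57143 = 30.85716 < 31 < 31.00716 = 12·2.58393.
Hence 31/12 is a rational number with 2.57143 < 31/12 < 2.58393.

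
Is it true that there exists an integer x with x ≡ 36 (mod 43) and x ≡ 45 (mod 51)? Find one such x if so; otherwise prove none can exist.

x = 810

The moduli 43 and 51 are coprime, so by the Chinese Remainder Theorem a unique solution modulo 2193 exists.
Any solution of the first congruence is x = 36 + 43t; substituting into the second, 43t ≡ 45 − 36 ≡ 9 (mod 51).
Note 43·19 = 817 ≡ 1 (mod 51) (as 817 − 1 = 16·51), so 43⁻¹ ≡ 19.
Therefore t ≡ 19·9 = 171 ≡ 18 (mod 51).
Taking t = 18 gives x = 36 + 43·18 = 810.
Check: 810 mod 43 = 36, 810 mod 51 = 45. ✓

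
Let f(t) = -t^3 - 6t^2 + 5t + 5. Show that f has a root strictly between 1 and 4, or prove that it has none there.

Yes, f has a root in the interval.

f(1) = 3 and f(4) = -135, which have opposite signs.
f is continuous everywhere (it is a polynomial), in particular on [1, 4].
By the Intermediate Value Theorem, f takes the value 0 somewhere in the open interval.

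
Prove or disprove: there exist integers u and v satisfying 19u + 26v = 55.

u = 7, v = -3

Since gcd(19, 26) = 1, every integer is an integer combination of 19 and 26.
Euclidean algorithm: 26 = 1·19 + 7, 19 = 2·7 + 5, 7 = 1·5 + 2, 5 = 2·2 + 1, 2 = 2·1 + 0.
Back-substituting, 1 = 5 − 2·2 = 5 − 2·(7 − 1·5) = −2·7 + 3·5 = −2·7 + 3·(19 − 2·7) = 3·19 − 8·7 = 3·19 − 8·(26 − 1·19) = −8·26 + 11·19; that is, 19·11 + 26·(-8) = 1.
Times 55: 19·605 + 26·(-440) = 55, so (605, -440) solves it.
The general solution is u = 605 + 26k, v = -440 − 19k; taking k = -23 gives the smaller pair u = 7, v = -3.
Check: 19·7 + 26·(-3) = 133 − 78 = 55. ✓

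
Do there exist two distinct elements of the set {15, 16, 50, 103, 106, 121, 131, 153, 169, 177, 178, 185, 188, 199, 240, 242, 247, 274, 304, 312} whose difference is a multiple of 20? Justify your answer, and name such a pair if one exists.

Reduce each element modulo 20: 15↦15, 16↦16, 50↦10, 103↦3, 106↦6, 121↦1, 131↦11, 153↦13, 169↦9, 177↦17, 178↦18, 185↦5, 188↦8, 199↦19, 240↦0, 242↦2, 247↦7, 274↦14, 304↦4, 312↦12.
These 20 residues are pairwise different, hence no difference of two elements is divisible by 20.

No such pair exists.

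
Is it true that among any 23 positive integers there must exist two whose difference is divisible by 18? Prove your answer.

True.

Each integer lies in one of the 18 residue classes modulo 18.
Placing 23 integers into 18 classes, some class receives at least two — say a and b.
Equal remainders mean a − b ≡ 0 (mod 18), so 18 divides their difference.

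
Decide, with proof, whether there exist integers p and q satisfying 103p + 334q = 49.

p = 101, q = -31

103 and 334 are coprime, so 103p + 334q ranges over all of ℤ.
Run the Euclidean algorithm on 334 and 103: 334 = 3·103 + 25, 103 = 4·25 + 3, 25 = 8·3 + 1, 3 = 3·1 + 0.
Back-substituting, 1 = 25 − 8·3 = 25 − 8·(103 − 4·25) = −8·103 + 33·25 = −8·103 + 33·(334 − 3·103) = 33·334 − 107·103; that is, 103·(-107) + 334·33 = 1.
Multiplying through by 49: p = (-107)·49 = -5243, q = 33·49 = 1617 is a solution.
The general solution is p = -5243 + 334k, q = 1617 − 103k; taking k = 16 gives the smaller pair p = 101, q = -31.
Indeed 103·101 + 334·(-31) = 10403 − 10354 = 49.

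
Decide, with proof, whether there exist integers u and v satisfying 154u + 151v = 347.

u = 15, v = -13

Since gcd(154, 151) = 1, every integer is an integer combination of 154 and 151.
Euclidean algorithm: 154 = 1·151 + 3, 151 = 50·3 + 1, 3 = 3·1 + 0.
Working back up the chain: 1 = 151 − 50·3 = 151 − 50·(154 − 1·151) = −50·154 + 51·151. So 154·(-50) + 151·51 = 1.
Times 347: 154·(-17350) + 151·17697 = 347, so (-17350, 17697) solves it.
Shifting by a multiple of (151, −154) keeps it a solution: u = -17350 + 115·151 = 15, v = 17697 − 115·154 = -13.
Indeed 154·15 + 151·(-13) = 2310 − 1963 = 347.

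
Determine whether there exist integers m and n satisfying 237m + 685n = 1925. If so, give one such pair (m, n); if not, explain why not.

237 and 685 are coprime, so 237m + 685n ranges over all of ℤ.
Run the Euclidean algorithm on 685 and 237: 685 = 2·237 + 211, 237 = 1·211 + 26, 211 = 8·26 + 3, 26 = 8·3 + 2, 3 = 1·2 + 1, 2 = 2·1 + 0.
Back-substituting, 1 = 3 − 1·2 = 3 − (26 − 8·3) = −26 + 9·3 = −26 + 9·(211 − 8·26) = 9·211 − 73·26 = 9·211 − 73·(237 − 1·211) = −73·237 + 82·211 = −73·237 + 82·(685 − 2·237) = 82·685 − 237·237; that is, 237·(-237) + 685·82 = 1.
Times 1925: 237·(-456225) + 685·157850 = 1925, so (-456225, 157850) solves it.
The general solution is m = -456225 + 685k, n = 157850 − 237k; taking k = 667 gives the smaller pair m = 670, n = -229.
Check: 237·670 + 685·(-229) = 158790 − 156865 = 1925. ✓

m = 670, n = -229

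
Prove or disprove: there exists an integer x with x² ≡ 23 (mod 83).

x = 40 works: 40² = 1600, and 1600 − 23 = 1577 = 19·83.

x = 40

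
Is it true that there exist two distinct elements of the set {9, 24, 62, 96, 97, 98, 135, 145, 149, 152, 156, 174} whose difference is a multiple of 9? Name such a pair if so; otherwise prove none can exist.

9 mod 9 = 0 and 135 mod 9 = 0, so 135 − 9 = 126 = 14·9.

9 and 135 are such a pair.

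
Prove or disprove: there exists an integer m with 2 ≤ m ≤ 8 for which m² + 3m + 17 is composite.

m = 4

At m = 4: 4² + 3·4 + 17 = 45 = 3·15, which is composite.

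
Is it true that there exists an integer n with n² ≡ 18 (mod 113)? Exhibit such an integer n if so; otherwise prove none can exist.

n = 40 works: 40² = 1600, and 1600 − 18 = 1582 = 14·113.

n = 40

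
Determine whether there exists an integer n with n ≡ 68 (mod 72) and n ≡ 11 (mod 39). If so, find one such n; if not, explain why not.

n = 284

gcd(72, 39) = 3. A simultaneous solution exists iff 68 ≡ 11 (mod 3); here 68 mod 3 = 2 = 11 mod 3, so it does.
The integers ≡ 68 (mod 72) are 68, 140, 212, 284, …; their remainders mod 39 are 29, 23, 17, 11, so n = 284 is the first that is ≡ 11 (mod 39).
Verify: 284 = 3·72 + 68 and 284 = 7·39 + 11. ✓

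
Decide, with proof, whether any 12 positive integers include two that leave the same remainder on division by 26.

No; for instance {7, 8, 9, 10, 11, 12, 13, 14, 15, 16, 17, 18} is a counterexample.

Consider the 12 integers 7, 8, …, 18. They lie in distinct residue classes modulo 26, since 12 ≤ 26.
Hence this collection has no pair with equal remainders mod 26, disproving the claim.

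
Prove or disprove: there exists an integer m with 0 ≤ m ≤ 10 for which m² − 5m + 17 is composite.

No such integer m in that range exists.

The values for m = 0, 1, …, 10 are 17, 13, 11, 11, 13, 17, 23, 31, 41, 53, 67, and each of these is prime.
So no value in the range makes the expression composite.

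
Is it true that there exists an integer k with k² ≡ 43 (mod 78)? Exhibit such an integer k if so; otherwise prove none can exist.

Take k = 37. Then 37² = 1369 = 17·78 + 43, so 37² ≡ 43 (mod 78).

k = 37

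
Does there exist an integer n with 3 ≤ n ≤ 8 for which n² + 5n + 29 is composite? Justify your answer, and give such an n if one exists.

At n = 8: 8² + 5·8 + 29 = 133 = 7·19, which is composite.

n = 8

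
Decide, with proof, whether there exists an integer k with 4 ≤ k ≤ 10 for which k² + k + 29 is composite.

At k = 9: 9² + 9 + 29 = 119 = 7·17, which is composite.

k = 9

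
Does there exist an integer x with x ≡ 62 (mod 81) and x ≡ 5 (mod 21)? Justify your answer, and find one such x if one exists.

x = 467

Here gcd(81, 21) = 3, and both 62 and 5 leave remainder 2 mod 3, so the system is consistent.
Step through x = 62, 62 + 81, 62 + 2·81, …: the values 62, 143, 224, 305, 386, 467 reduce mod 21 to 20, 17, 14, 11, 8, 5. The value 467 hits 5.
Indeed 467 ≡ 62 (mod 81) and 467 ≡ 5 (mod 21).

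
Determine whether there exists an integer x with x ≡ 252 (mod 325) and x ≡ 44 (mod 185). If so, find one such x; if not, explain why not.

gcd(325, 185) = 5. If x ≡ 252 (mod 325) and x ≡ 44 (mod 185), then x ≡ 252 (mod 5) and x ≡ 44 (mod 5).
But 252 mod 5 = 2 while 44 mod 5 = 4, a contradiction.
So no integer satisfies both congruences.

No such integer exists.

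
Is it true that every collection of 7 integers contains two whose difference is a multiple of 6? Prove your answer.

Yes.

Each integer lies in one of the 6 residue classes modulo 6.
Since 7 > 6, two of the 7 integers must share a residue class by the pigeonhole principle; call them a and b.
Their difference a − b is then a multiple of 6.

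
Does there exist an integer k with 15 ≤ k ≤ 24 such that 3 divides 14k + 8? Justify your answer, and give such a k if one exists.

k = 17

Scanning upward from k = 15 gives 218, 232, none divisible by 3. Try k = 17: 14·17 + 8 = 246 = 82·3, which is divisible by 3.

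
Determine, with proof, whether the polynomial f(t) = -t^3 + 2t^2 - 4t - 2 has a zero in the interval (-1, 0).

Such a root exists.

f(-1) = 5 and f(0) = -2, which have opposite signs.
As a polynomial, f is continuous on every closed interval.
By the Intermediate Value Theorem f must vanish at some point of (-1, 0).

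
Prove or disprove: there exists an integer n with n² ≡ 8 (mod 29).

Apply Euler's criterion with the prime 29: 8 is a quadratic residue iff 8^14 ≡ 1 (mod 29), and a non-residue iff it is ≡ −1.
Squaring successively (mod 29): 8^2 = 64 ≡ 6; 8^4 ≡ 6² = 36 ≡ 7; 8^8 ≡ 7² = 49 ≡ 20.
Since 14 = 8 + 4 + 2, 8^14 ≡ 20 · 7 · 6; multiplying out mod 29: 20·7 = 140 ≡ 24, then 24·6 = 144 ≡ 28. Thus 8^14 ≡ 28 ≡ −1 (mod 29).
By Euler's criterion 8 is a quadratic non-residue mod 29: no n satisfies n² ≡ 8 (mod 29).

No, no such integer exists.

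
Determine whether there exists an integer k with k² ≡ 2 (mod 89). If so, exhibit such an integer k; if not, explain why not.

k = 25

k = 25 works: 25² = 625, and 625 − 2 = 623 = 7·89.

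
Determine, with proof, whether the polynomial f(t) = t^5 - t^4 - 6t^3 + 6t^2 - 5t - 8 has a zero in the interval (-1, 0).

f(-1) = 7 and f(0) = -8, which have opposite signs.
Since f is a polynomial it is continuous on [-1, 0].
By the Intermediate Value Theorem, f takes the value 0 somewhere in the open interval.

Such a root exists.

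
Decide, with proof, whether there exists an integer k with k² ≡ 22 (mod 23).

23 is prime, so by Euler's criterion 22 is a square mod 23 iff 22^((23−1)/2) = 22^11 ≡ 1 (mod 23).
Repeated squaring mod 23: 22^2 = 484 ≡ 1; 22^4 ≡ 1² = 1 ≡ 1; 22^8 ≡ 1² = 1 ≡ 1.
Since 11 = 8 + 2 + 1, 22^11 ≡ 1 · 1 · 22; multiplying out mod 23: 1·1 = 1 ≡ 1, then 1·22 = 22 ≡ 22. Thus 22^11 ≡ 22 ≡ −1 (mod 23).
The value −1 means 22 is a non-residue modulo 23, so k² ≡ 22 (mod 23) is impossible.

No such integer exists.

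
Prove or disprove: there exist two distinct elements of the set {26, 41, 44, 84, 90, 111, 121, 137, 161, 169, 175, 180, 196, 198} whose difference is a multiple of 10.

26 mod 10 = 6 and 196 mod 10 = 6, so 196 − 26 = 170 = 17·10.

Yes: 26 and 196.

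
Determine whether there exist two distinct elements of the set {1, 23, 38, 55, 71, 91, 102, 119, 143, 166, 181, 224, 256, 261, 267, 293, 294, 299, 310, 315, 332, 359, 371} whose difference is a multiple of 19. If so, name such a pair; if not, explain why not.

Reduce each element mod 19: 1↦1, 23↦4, 38↦0, 55↦17, 71↦14, 91↦15, 102↦7, 119↦5, 143↦10, 166↦14, 181↦10, 224↦15, 256↦9, 261↦14, 267↦1, 293↦8, 294↦9, 299↦14, 310↦6, 315↦11, 332↦9, 359↦17, 371↦10. The residue 1 repeats (at 1 and 267), and 267 − 1 = 266 = 14·19.

Yes: 1 and 267.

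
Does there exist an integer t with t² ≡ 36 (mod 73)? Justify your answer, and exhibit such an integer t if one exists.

t = 6

Take t = 6. Then 6² = 36, and since 0 ≤ 36 < 73 this is already reduced: 6² ≡ 36 (mod 73).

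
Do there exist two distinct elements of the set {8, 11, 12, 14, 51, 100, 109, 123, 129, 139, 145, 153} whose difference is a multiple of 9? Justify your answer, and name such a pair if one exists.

The pair (12, 129) works.

Both 12 and 129 leave remainder 3 on division by 9; their difference 117 = 13·9 is a multiple of 9.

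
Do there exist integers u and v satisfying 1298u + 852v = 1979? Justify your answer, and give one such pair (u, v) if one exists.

No, no such integers exist.

gcd(1298, 852) = 2, so every integer of the form 1298u + 852v is a multiple of 2.
But 1979 is not a multiple of 2 (it leaves remainder 1).
Hence no integers u, v satisfy the equation.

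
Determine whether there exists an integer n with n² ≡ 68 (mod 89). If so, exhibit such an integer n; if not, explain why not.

n = 35

Take n = 35. Then 35² = 1225 = 13·89 + 68, so 35² ≡ 68 (mod 89).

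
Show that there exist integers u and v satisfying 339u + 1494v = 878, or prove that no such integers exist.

Any value of 339u + 1494v is a multiple of gcd(339, 1494) = 3.
But 878 is not a multiple of 3 (it leaves remainder 2).
So the equation is unsolvable over ℤ.

No such integers exist.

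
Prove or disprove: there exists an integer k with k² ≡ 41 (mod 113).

Take k = 43. Then 43² = 1849 = 16·113 + 41, so 43² ≡ 41 (mod 113).

k = 43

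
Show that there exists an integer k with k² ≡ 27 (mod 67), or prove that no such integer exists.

Apply Euler's criterion with the prime 67: 27 is a quadratic residue iff 27^33 ≡ 1 (mod 67), and a non-residue iff it is ≡ −1.
Squaring successively (mod 67): 27^2 = 729 ≡ 59; 27^4 ≡ 59² = 3481 ≡ 64; 27^8 ≡ 64² = 4096 ≡ 9; 27^16 ≡ 9² = 81 ≡ 14; 27^32 ≡ 14² = 196 ≡ 62.
Since 33 = 32 + 1, 27^33 ≡ 62 · 27; multiplying out mod 67: 62·27 = 1674 ≡ 66. Thus 27^33 ≡ 66 ≡ −1 (mod 67).
The value −1 means 27 is a non-residue modulo 67, so k² ≡ 27 (mod 67) is impossible.

No such integer exists.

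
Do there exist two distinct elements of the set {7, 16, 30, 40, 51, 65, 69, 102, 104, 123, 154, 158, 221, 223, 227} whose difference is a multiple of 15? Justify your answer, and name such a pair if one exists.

No, no such pair exists.

Two integers differ by a multiple of 15 exactly when they have the same residue mod 15. The residues are 7↦7, 16↦1, 30↦0, 40↦10, 51↦6, 65↦5, 69↦9, 102↦12, 104↦14, 123↦3, 154↦4, 158↦8, 221↦11, 223↦13, 227↦2.
No residue repeats among the 15 elements, so no pair has difference ≡ 0 (mod 15).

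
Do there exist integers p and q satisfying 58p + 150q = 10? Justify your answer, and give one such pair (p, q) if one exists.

p = 70, q = -27

gcd(58, 150) = 2, and 2 divides 10, so integer solutions exist.
Dividing through by 2 reduces the equation to 29p + 75q = 5.
Dividing repeatedly: 75 = 2·29 + 17, 29 = 1·17 + 12, 17 = 1·12 + 5, 12 = 2·5 + 2, 5 = 2·2 + 1, 2 = 2·1 + 0.
Unwinding: 1 = 5 − 2·2 = 5 − 2·(12 − 2·5) = −2·12 + 5·5 = −2·12 + 5·(17 − 1·12) = 5·17 − 7·12 = 5·17 − 7·(29 − 1·17) = −7·29 + 12·17 = −7·29 + 12·(75 − 2·29) = 12·75 − 31·29, i.e. 29·(-31) + 75·12 = 1.
Multiplying through by 5: p = (-31)·5 = -155, q = 12·5 = 60 is a solution.
Adding 3·75 to p and subtracting 3·29 from q gives the tidier solution (70, -27).
Indeed 58·70 + 150·(-27) = 4060 − 4050 = 10.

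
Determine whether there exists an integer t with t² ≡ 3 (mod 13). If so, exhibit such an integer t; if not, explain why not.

t = 9

t = 9 works: 9² = 81, and 81 − 3 = 78 = 6·13.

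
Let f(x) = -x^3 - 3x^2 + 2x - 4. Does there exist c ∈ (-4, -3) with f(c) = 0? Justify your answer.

f(-4) = 4 and f(-3) = -10, which have opposite signs.
As a polynomial, f is continuous on every closed interval.
So by the Intermediate Value Theorem there is a c strictly between -4 and -3 with f(c) = 0.

Yes, such a c exists.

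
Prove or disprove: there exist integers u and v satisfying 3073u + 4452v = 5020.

No such integers exist.

gcd(3073, 4452) = 7, so every integer of the form 3073u + 4452v is a multiple of 7.
But 5020 is not a multiple of 7 (it leaves remainder 1).
So the equation is unsolvable over ℤ.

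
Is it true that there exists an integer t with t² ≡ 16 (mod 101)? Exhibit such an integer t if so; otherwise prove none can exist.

t = 4

Take t = 4. Then 4² = 16, and since 0 ≤ 16 < 101 this is already reduced: 4² ≡ 16 (mod 101).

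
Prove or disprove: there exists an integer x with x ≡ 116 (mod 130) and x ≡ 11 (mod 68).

gcd(130, 68) = 2. If x ≡ 116 (mod 130) and x ≡ 11 (mod 68), then x ≡ 116 (mod 2) and x ≡ 11 (mod 2).
But 116 mod 2 = 0 while 11 mod 2 = 1, a contradiction.
Therefore no such x exists.

No, no such integer exists.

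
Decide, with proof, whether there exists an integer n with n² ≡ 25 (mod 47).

n = 5

Take n = 5. Then 5² = 25, and since 0 ≤ 25 < 47 this is already reduced: 5² ≡ 25 (mod 47).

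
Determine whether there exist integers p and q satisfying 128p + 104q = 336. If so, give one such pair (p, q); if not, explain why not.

gcd(128, 104) = 8, and 8 divides 336, so integer solutions exist.
Dividing through by 8 reduces the equation to 16p + 13q = 42.
Euclidean algorithm: 16 = 1·13 + 3, 13 = 4·3 + 1, 3 = 3·1 + 0.
Back-substituting, 1 = 13 − 4·3 = 13 − 4·(16 − 1·13) = −4·16 + 5·13; that is, 16·(-4) + 13·5 = 1.
Scaling by 42 gives the particular solution (p, q) = (-168, 210).
The general solution is p = -168 + 13k, q = 210 − 16k; taking k = 13 gives the smaller pair p = 1, q = 2.
Check: 128·1 + 104·2 = 128 + 208 = 336. ✓

p = 1, q = 2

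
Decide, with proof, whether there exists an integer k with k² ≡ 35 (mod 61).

There is no such integer.

Apply Euler's criterion with the prime 61: 35 is a quadratic residue iff 35^30 ≡ 1 (mod 61), and a non-residue iff it is ≡ −1.
Squaring successively (mod 61): 35^2 = 1225 ≡ 5; 35^4 ≡ 5² = 25 ≡ 25; 35^8 ≡ 25² = 625 ≡ 15; 35^16 ≡ 15² = 225 ≡ 42.
Since 30 = 16 + 8 + 4 + 2, 35^30 ≡ 42 · 15 · 25 · 5; multiplying out mod 61: 42·15 = 630 ≡ 20, then 20·25 = 500 ≡ 12, then 12·5 = 60 ≡ 60. Thus 35^30 ≡ 60 ≡ −1 (mod 61).
The value −1 means 35 is a non-residue modulo 61, so k² ≡ 35 (mod 61) is impossible.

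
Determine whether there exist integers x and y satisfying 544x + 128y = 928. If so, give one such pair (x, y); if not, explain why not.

x = 1, y = 3

Every value of 544x + 128y is a multiple of gcd(544, 128) = 32; since 32 ∣ 928, solutions exist.
Dividing through by 32 reduces the equation to 17x + 4y = 29.
Run the Euclidean algorithm on 17 and 4: 17 = 4·4 + 1, 4 = 4·1 + 0.
Working back up the chain: 1 = 17 − 4·4. So 17·1 + 4·(-4) = 1.
Scaling by 29 gives the particular solution (x, y) = (29, -116).
The general solution is x = 29 + 4k, y = -116 − 17k; taking k = -7 gives the smaller pair x = 1, y = 3.
Indeed 544·1 + 128·3 = 544 + 384 = 928.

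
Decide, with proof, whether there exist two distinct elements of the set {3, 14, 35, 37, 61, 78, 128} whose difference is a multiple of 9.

No, no such pair exists.

Two integers differ by a multiple of 9 exactly when they have the same residue mod 9. The residues are 3↦3, 14↦5, 35↦8, 37↦1, 61↦7, 78↦6, 128↦2.
All 7 residues are distinct, so no two elements differ by a multiple of 9.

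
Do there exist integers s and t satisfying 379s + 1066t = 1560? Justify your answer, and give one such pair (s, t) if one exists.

Since gcd(379, 1066) = 1, every integer is an integer combination of 379 and 1066.
Euclidean algorithm: 1066 = 2·379 + 308, 379 = 1·308 + 71, 308 = 4·71 + 24, 71 = 2·24 + 23, 24 = 1·23 + 1, 23 = 23·1 + 0.
Unwinding: 1 = 24 − 1·23 = 24 − (71 − 2·24) = −71 + 3·24 = −71 + 3·(308 − 4·71) = 3·308 − 13·71 = 3·308 − 13·(379 − 1·308) = −13·379 + 16·308 = −13·379 + 16·(1066 − 2·379) = 16·1066 − 45·379, i.e. 379·(-45) + 1066·16 = 1.
Times 1560: 379·(-70200) + 1066·24960 = 1560, so (-70200, 24960) solves it.
Shifting by a multiple of (1066, −379) keeps it a solution: s = -70200 + 66·1066 = 156, t = 24960 − 66·379 = -54.
Indeed 379·156 + 1066·(-54) = 59124 − 57564 = 1560.

s = 156, t = -54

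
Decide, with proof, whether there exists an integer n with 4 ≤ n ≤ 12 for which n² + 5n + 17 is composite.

At n = 12: 12² + 5·12 + 17 = 221 = 13·17, which is composite.

n = 12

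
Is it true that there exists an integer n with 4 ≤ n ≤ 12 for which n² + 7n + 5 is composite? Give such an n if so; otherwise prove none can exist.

At n = 5: 5² + 7·5 + 5 = 65 = 5·13, which is composite.

n = 5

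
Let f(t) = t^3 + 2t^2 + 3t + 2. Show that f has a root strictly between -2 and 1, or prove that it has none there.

f(-2) = -4 and f(1) = 8, which have opposite signs.
As a polynomial, f is continuous on every closed interval.
By the Intermediate Value Theorem, f takes the value 0 somewhere in the open interval.

Such a root exists.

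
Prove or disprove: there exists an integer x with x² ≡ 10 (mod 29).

29 is prime, so by Euler's criterion 10 is a square mod 29 iff 10^((29−1)/2) = 10^14 ≡ 1 (mod 29).
Repeated squaring mod 29: 10^2 = 100 ≡ 13; 10^4 ≡ 13² = 169 ≡ 24; 10^8 ≡ 24² = 576 ≡ 25.
Since 14 = 8 + 4 + 2, 10^14 ≡ 25 · 24 · 13; multiplying out mod 29: 25·24 = 600 ≡ 20, then 20·13 = 260 ≡ 28. Thus 10^14 ≡ 28 ≡ −1 (mod 29).
By Euler's criterion 10 is a quadratic non-residue mod 29: no x satisfies x² ≡ 10 (mod 29).

No, no such integer exists.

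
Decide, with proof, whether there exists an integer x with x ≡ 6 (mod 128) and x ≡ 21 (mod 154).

No, no such integer exists.

Both moduli are multiples of 2 = gcd(128, 154), so any solution would satisfy x ≡ 6 and x ≡ 21 modulo 2 simultaneously.
These are incompatible: 6 − 21 = -15 is not divisible by 2.
So no integer satisfies both congruences.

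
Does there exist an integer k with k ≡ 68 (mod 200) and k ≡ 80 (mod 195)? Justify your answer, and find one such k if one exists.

Reduce both congruences modulo 5, which divides 200 and 195: they say k ≡ 68 (mod 5) and k ≡ 80 (mod 5).
These are incompatible: 68 − 80 = -12 is not divisible by 5.
Hence the system has no solution.

No, no such integer exists.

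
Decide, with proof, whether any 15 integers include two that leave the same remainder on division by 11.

There are exactly 11 possible remainders on division by 11.
With 15 integers and only 11 classes, the pigeonhole principle forces two of them, say a and b, into the same class.
So a and b have equal remainders mod 11, which is exactly what was to be shown.

True.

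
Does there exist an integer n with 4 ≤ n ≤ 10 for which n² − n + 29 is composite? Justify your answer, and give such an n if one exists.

n = 8

At n = 8: 8² − 8 + 29 = 85 = 5·17, which is composite.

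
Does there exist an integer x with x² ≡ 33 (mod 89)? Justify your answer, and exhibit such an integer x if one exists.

No, no such integer exists.

Apply Euler's criterion with the prime 89: 33 is a quadratic residue iff 33^44 ≡ 1 (mod 89), and a non-residue iff it is ≡ −1.
Squaring successively (mod 89): 33^2 = 1089 ≡ 21; 33^4 ≡ 21² = 441 ≡ 85; 33^8 ≡ 85² = 7225 ≡ 16; 33^16 ≡ 16² = 256 ≡ 78; 33^32 ≡ 78² = 6084 ≡ 32.
Since 44 = 32 + 8 + 4, 33^44 ≡ 32 · 16 · 85; multiplying out mod 89: 32·16 = 512 ≡ 67, then 67·85 = 5695 ≡ 88. Thus 33^44 ≡ 88 ≡ −1 (mod 89).
The value −1 means 33 is a non-residue modulo 89, so x² ≡ 33 (mod 89) is impossible.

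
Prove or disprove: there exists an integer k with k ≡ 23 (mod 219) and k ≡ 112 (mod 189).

Reduce both congruences modulo 3, which divides 219 and 189: they say k ≡ 23 (mod 3) and k ≡ 112 (mod 3).
However 23 ≡ 2 and 112 ≡ 1 (mod 3), and 2 ≠ 1.
So no integer satisfies both congruences.

No such integer exists.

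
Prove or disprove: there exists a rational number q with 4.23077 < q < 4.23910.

Scale by 17: the interval becomes (71.92309, 72.06470), which contains the integer 72.
Hence 72/17 is a rational number with 4.23077 < 72/17 < 4.23910.

q = 72/17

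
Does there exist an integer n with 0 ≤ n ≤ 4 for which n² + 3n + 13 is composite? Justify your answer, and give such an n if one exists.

The values for n = 0, 1, …, 4 are 13, 17, 23, 31, 41, and each of these is prime.
So no value in the range makes the expression composite.

There is no such integer n in that range.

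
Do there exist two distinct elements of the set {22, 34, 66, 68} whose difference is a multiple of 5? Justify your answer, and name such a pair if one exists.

Reduce each element modulo 5: 22↦2, 34↦4, 66↦1, 68↦3.
These 4 residues are pairwise different, hence no difference of two elements is divisible by 5.

There is no such pair.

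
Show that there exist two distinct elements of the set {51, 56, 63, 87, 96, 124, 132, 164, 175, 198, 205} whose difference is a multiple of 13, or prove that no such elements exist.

Residues mod 13: 51↦12, 56↦4, 63↦11, 87↦9, 96↦5, 124↦7, 132↦2, 164↦8, 175↦6, 198↦3, 205↦10.
All 11 residues are distinct, so no two elements differ by a multiple of 13.

No, no such pair exists.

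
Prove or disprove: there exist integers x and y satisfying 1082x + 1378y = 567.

gcd(1082, 1378) = 2, so every integer of the form 1082x + 1378y is a multiple of 2.
But 567 = 2·283 + 1, so 2 ∤ 567.
So the equation is unsolvable over ℤ.

No such integers exist.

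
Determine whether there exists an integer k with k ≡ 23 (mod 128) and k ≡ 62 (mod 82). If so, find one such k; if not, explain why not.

There is no such integer.

Reduce both congruences modulo 2, which divides 128 and 82: they say k ≡ 23 (mod 2) and k ≡ 62 (mod 2).
These are incompatible: 23 − 62 = -39 is not divisible by 2.
Therefore no such k exists.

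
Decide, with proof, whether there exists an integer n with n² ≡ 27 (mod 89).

Apply Euler's criterion with the prime 89: 27 is a quadratic residue iff 27^44 ≡ 1 (mod 89), and a non-residue iff it is ≡ −1.
Repeated squaring mod 89: 27^2 = 729 ≡ 17; 27^4 ≡ 17² = 289 ≡ 22; 27^8 ≡ 22² = 484 ≡ 39; 27^16 ≡ 39² = 1521 ≡ 8; 27^32 ≡ 8² = 64 ≡ 64.
Since 44 = 32 + 8 + 4, 27^44 ≡ 64 · 39 · 22; multiplying out mod 89: 64·39 = 2496 ≡ 4, then 4·22 = 88 ≡ 88. Thus 27^44 ≡ 88 ≡ −1 (mod 89).
By Euler's criterion 27 is a quadratic non-residue mod 89: no n satisfies n² ≡ 27 (mod 89).

No, no such integer exists.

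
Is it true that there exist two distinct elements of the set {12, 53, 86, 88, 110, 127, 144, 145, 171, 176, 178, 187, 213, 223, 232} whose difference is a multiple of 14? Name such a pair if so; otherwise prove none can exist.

Both 12 and 110 leave remainder 12 on division by 14; their difference 98 = 7·14 is a multiple of 14.

Yes: 12 and 110.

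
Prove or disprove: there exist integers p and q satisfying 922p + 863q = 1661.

922 and 863 are coprime, so 922p + 863q ranges over all of ℤ.
Run the Euclidean algorithm on 922 and 863: 922 = 1·863 + 59, 863 = 14·59 + 37, 59 = 1·37 + 22, 37 = 1·22 + 15, 22 = 1·15 + 7, 15 = 2·7 + 1, 7 = 7·1 + 0.
Working back up the chain: 1 = 15 − 2·7 = 15 − 2·(22 − 1·15) = −2·22 + 3·15 = −2·22 + 3·(37 − 1·22) = 3·37 − 5·22 = 3·37 − 5·(59 − 1·37) = −5·59 + 8·37 = −5·59 + 8·(863 − 14·59) = 8·863 − 117·59 = 8·863 − 117·(922 − 1·863) = −117·922 + 125·863. So 922·(-117) + 863·125 = 1.
Scaling by 1661 gives the particular solution (p, q) = (-194337, 207625).
Adding 226·863 to p and subtracting 226·922 from q gives the tidier solution (701, -747).
Indeed 922·701 + 863·(-747) = 646322 − 644661 = 1661.

p = 701, q = -747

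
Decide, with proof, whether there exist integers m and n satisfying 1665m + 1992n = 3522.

gcd(1665, 1992) = 3, and 3 divides 3522, so integer solutions exist.
Dividing through by 3 reduces the equation to 555m + 664n = 1174.
Euclidean algorithm: 664 = 1·555 + 109, 555 = 5·109 + 10, 109 = 10·10 + 9, 10 = 1·9 + 1, 9 = 9·1 + 0.
Unwinding: 1 = 10 − 1·9 = 10 − (109 − 10·10) = −109 + 11·10 = −109 + 11·(555 − 5·109) = 11·555 − 56·109 = 11·555 − 56·(664 − 1·555) = −56·664 + 67·555, i.e. 555·67 + 664·(-56) = 1.
Times 1174: 555·78658 + 664·(-65744) = 1174, so (78658, -65744) solves it.
Shifting by a multiple of (664, −555) keeps it a solution: m = 78658 − 118·664 = 306, n = -65744 + 118·555 = -254.
Indeed 1665·306 + 1992·(-254) = 509490 − 505968 = 3522.

m = 306, n = -254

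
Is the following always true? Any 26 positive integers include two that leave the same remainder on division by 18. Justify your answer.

Partition the integers by their residue mod 18; there are 18 classes.
Since 26 > 18, two of the 26 integers must share a residue class by the pigeonhole principle; call them a and b.
That is, a and b leave the same remainder on division by 18, as claimed.

Yes, this is always true.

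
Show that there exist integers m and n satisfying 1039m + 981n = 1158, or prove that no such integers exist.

1039 and 981 are coprime, so 1039m + 981n ranges over all of ℤ.
Run the Euclidean algorithm on 1039 and 981: 1039 = 1·981 + 58, 981 = 16·58 + 53, 58 = 1·53 + 5, 53 = 10·5 + 3, 5 = 1·3 + 2, 3 = 1·2 + 1, 2 = 2·1 + 0.
Back-substituting, 1 = 3 − 1·2 = 3 − (5 − 1·3) = −5 + 2·3 = −5 + 2·(53 − 10·5) = 2·53 − 21·5 = 2·53 − 21·(58 − 1·53) = −21·58 + 23·53 = −21·58 + 23·(981 − 16·58) = 23·981 − 389·58 = 23·981 − 389·(1039 − 1·981) = −389·1039 + 412·981; that is, 1039·(-389) + 981·412 = 1.
Multiplying through by 1158: m = (-389)·1158 = -450462, n = 412·1158 = 477096 is a solution.
Adding 460·981 to m and subtracting 460·1039 from n gives the tidier solution (798, -844).
Check: 1039·798 + 981·(-844) = 829122 − 827964 = 1158. ✓

m = 798, n = -844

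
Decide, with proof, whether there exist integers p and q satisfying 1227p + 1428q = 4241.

gcd(1227, 1428) = 3, so every integer of the form 1227p + 1428q is a multiple of 3.
However 4241 leaves remainder 2 on division by 3.
Hence no integers p, q satisfy the equation.

No, no such integers exist.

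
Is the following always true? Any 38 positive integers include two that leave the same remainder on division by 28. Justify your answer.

Partition the integers by their residue mod 28; there are 28 classes.
Placing 38 integers into 28 classes, some class receives at least two — say a and b.
So a and b have equal remainders mod 28, which is exactly what was to be shown.

True.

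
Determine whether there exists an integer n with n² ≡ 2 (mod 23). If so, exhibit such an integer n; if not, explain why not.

n = 18 works: 18² = 324, and 324 − 2 = 322 = 14·23.

n = 18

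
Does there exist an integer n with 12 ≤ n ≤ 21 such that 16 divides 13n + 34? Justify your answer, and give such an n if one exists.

For n = 12, 13, …, 21 the values of 13n + 34 modulo 16 are 14, 11, 8, 5, 2, 15, 12, 9, 6, 3 respectively.
The residue 0 does not occur, so no n in [12, 21] makes 13n + 34 a multiple of 16.

There is no such integer n in that range.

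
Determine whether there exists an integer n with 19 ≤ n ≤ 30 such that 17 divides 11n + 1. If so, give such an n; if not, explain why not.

At n = 20 we get 11·20 + 1 = 221, and 221 = 17·13.

n = 20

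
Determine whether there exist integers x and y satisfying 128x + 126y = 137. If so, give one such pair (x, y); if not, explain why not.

There are no such integers.

Any value of 128x + 126y is a multiple of gcd(128, 126) = 2.
However 137 leaves remainder 1 on division by 2.
Therefore 128x + 126y = 137 has no solution in integers.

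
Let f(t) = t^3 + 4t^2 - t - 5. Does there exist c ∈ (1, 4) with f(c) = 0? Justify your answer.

Yes, such a c exists.

f(1) = -1 and f(4) = 119, which have opposite signs.
f is continuous everywhere (it is a polynomial), in particular on [1, 4].
The Intermediate Value Theorem then guarantees some c ∈ (1, 4) with f(c) = 0.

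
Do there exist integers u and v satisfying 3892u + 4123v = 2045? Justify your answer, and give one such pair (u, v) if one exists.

No such integers exist.

Any value of 3892u + 4123v is a multiple of gcd(3892, 4123) = 7.
But 2045 = 7·292 + 1, so 7 ∤ 2045.
So the equation is unsolvable over ℤ.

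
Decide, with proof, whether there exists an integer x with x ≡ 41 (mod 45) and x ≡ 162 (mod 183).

Reduce both congruences modulo 3, which divides 45 and 183: they say x ≡ 41 (mod 3) and x ≡ 162 (mod 3).
But 41 mod 3 = 2 while 162 mod 3 = 0, a contradiction.
So no integer satisfies both congruences.

No such integer exists.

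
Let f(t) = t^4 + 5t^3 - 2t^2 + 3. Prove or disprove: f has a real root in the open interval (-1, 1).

Yes, f has a root in the interval.

f(-1) = -3 and f(1) = 7, which have opposite signs.
f is continuous everywhere (it is a polynomial), in particular on [-1, 1].
By the Intermediate Value Theorem f must vanish at some point of (-1, 1).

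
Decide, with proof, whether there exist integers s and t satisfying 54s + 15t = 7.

Any value of 54s + 15t is a multiple of gcd(54, 15) = 3.
However 7 leaves remainder 1 on division by 3.
Therefore 54s + 15t = 7 has no solution in integers.

No such integers exist.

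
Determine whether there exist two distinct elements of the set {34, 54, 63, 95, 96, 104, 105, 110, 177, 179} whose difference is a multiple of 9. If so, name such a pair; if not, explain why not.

54 mod 9 = 0 and 63 mod 9 = 0, so 63 − 54 = 9 = 1·9.

The pair (54, 63) works.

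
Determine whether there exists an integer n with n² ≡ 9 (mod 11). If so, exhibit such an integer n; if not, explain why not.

n = 8

n = 8 works: 8² = 64, and 64 − 9 = 55 = 5·11.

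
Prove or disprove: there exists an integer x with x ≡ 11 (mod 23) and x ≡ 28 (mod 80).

The moduli 23 and 80 are coprime, so by the Chinese Remainder Theorem a unique solution modulo 1840 exists.
Any solution of the first congruence is x = 11 + 23t; substituting into the second, 23t ≡ 28 − 11 ≡ 17 (mod 80).
Since 23·7 = 161 = 2·80 + 1, the inverse of 23 mod 80 is 7.
Therefore t ≡ 7·17 = 119 ≡ 39 (mod 80).
Taking t = 39 gives x = 11 + 23·39 = 908.
Indeed 908 ≡ 11 (mod 23) and 908 ≡ 28 (mod 80).

x = 908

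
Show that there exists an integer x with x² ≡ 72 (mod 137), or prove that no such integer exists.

x = 49

x = 49 works: 49² = 2401, and 2401 − 72 = 2329 = 17·137.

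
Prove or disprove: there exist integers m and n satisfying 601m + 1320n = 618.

Since gcd(601, 1320) = 1, every integer is an integer combination of 601 and 1320.
Dividing repeatedly: 1320 = 2·601 + 118, 601 = 5·118 + 11, 118 = 10·11 + 8, 11 = 1·8 + 3, 8 = 2·3 + 2, 3 = 1·2 + 1, 2 = 2·1 + 0.
Unwinding: 1 = 3 − 1·2 = 3 − (8 − 2·3) = −8 + 3·3 = −8 + 3·(11 − 1·8) = 3·11 − 4·8 = 3·11 − 4·(118 − 10·11) = −4·118 + 43·11 = −4·118 + 43·(601 − 5·118) = 43·601 − 219·118 = 43·601 − 219·(1320 − 2·601) = −219·1320 + 481·601, i.e. 601·481 + 1320·(-219) = 1.
Scaling by 618 gives the particular solution (m, n) = (297258, -135342).
The general solution is m = 297258 + 1320k, n = -135342 − 601k; taking k = -225 gives the smaller pair m = 258, n = -117.
Check: 601·258 + 1320·(-117) = 155058 − 154440 = 618. ✓

m = 258, n = -117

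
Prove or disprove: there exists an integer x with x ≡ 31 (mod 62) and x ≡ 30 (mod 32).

No, no such integer exists.

Both moduli are multiples of 2 = gcd(62, 32), so any solution would satisfy x ≡ 31 and x ≡ 30 modulo 2 simultaneously.
However 31 ≡ 1 and 30 ≡ 0 (mod 2), and 1 ≠ 0.
Hence the system has no solution.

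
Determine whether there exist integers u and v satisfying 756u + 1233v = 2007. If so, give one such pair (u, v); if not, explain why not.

Since gcd(756, 1233) = 9 and 2007 = 9·223, Bézout's identity guarantees a solution.
Dividing through by 9 reduces the equation to 84u + 137v = 223.
Run the Euclidean algorithm on 137 and 84: 137 = 1·84 + 53, 84 = 1·53 + 31, 53 = 1·31 + 22, 31 = 1·22 + 9, 22 = 2·9 + 4, 9 = 2·4 + 1, 4 = 4·1 + 0.
Unwinding: 1 = 9 − 2·4 = 9 − 2·(22 − 2·9) = −2·22 + 5·9 = −2·22 + 5·(31 − 1·22) = 5·31 − 7·22 = 5·31 − 7·(53 − 1·31) = −7·53 + 12·31 = −7·53 + 12·(84 − 1·53) = 12·84 − 19·53 = 12·84 − 19·(137 − 1·84) = −19·137 + 31·84, i.e. 84·31 + 137·(-19) = 1.
Times 223: 84·6913 + 137·(-4237) = 223, so (6913, -4237) solves it.
Subtracting 50·137 from u and adding 50·84 to v gives the tidier solution (63, -37).
Indeed 756·63 + 1233·(-37) = 47628 − 45621 = 2007.

u = 63, v = -37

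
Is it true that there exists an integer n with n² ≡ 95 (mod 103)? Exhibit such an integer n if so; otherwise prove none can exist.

No such integer exists.

Apply Euler's criterion with the prime 103: 95 is a quadratic residue iff 95^51 ≡ 1 (mod 103), and a non-residue iff it is ≡ −1.
Squaring successively (mod 103): 95^2 = 9025 ≡ 64; 95^4 ≡ 64² = 4096 ≡ 79; 95^8 ≡ 79² = 6241 ≡ 61; 95^16 ≡ 61² = 3721 ≡ 13; 95^32 ≡ 13² = 169 ≡ 66.
Since 51 = 32 + 16 + 2 + 1, 95^51 ≡ 66 · 13 · 64 · 95; multiplying out mod 103: 66·13 = 858 ≡ 34, then 34·64 = 2176 ≡ 13, then 13·95 = 1235 ≡ 102. Thus 95^51 ≡ 102 ≡ −1 (mod 103).
By Euler's criterion 95 is a quadratic non-residue mod 103: no n satisfies n² ≡ 95 (mod 103).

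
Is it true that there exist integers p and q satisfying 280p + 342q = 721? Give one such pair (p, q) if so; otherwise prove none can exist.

Any value of 280p + 342q is a multiple of gcd(280, 342) = 2.
But 721 = 2·360 + 1, so 2 ∤ 721.
So the equation is unsolvable over ℤ.

No such integers exist.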